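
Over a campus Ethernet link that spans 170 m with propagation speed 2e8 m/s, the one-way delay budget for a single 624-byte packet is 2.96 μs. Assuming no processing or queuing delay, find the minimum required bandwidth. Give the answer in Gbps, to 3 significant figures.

L = 4992 bits.
Propagation delay = 170 / 200000000 = 0.85 μs.
Transmission budget = 2.96 − 0.85 = 2.11 μs.
R ≥ L / t_tx = 4992 bits / 2.11e-06 s = 2.37 Gbps.

2.37 Gbps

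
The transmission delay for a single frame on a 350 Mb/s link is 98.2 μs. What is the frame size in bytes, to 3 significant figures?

4300 bytes

L = R × t_tx = 350000000 b/s × 9.82e-05 s = 34370 bits.
In bytes: 34370 / 8 = 4300 bytes.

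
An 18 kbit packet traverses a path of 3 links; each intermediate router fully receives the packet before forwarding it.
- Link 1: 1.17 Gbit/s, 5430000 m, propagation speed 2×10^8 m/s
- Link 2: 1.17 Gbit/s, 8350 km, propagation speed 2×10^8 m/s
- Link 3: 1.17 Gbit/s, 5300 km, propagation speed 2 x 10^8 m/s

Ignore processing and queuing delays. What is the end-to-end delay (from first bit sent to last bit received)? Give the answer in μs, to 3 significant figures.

95400 μs

L = 18000 bits.
Transmission delay per hop = L/R = 18000/1170000000 = 15.3846 μs; 3 hops → 46.1538 μs.
Propagation delays (d/s per hop): 27150, 41750, 26500 μs; sum = 95400 μs.
End-to-end = 95400 μs.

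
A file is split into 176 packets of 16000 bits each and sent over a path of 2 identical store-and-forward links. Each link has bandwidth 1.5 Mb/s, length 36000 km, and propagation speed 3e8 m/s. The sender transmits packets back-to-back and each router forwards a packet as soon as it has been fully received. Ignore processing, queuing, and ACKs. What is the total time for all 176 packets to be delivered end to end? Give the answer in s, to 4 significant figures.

Per-hop transmission t_tx = L/R = 16000/1500000 = 0.0106667 s.
Per-hop propagation t_prop = 36000000/300000000 = 0.12 s.
Pipeline fill: first packet needs 2·t_tx to clear all hops; remaining 175 packets each add one t_tx.
Total = (2+176-1)·t_tx + 2·t_prop = 177·0.0106667 + 2·0.12 = 2.128 s.

2.128 s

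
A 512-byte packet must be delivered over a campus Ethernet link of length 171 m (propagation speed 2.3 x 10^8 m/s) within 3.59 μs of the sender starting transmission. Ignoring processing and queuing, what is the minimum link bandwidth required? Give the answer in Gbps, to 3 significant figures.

L = 4096 bits.
Propagation delay = 171 / 2.3e+08 = 0.743478 μs.
Transmission budget = 3.59 − 0.743478 = 2.84652 μs.
R ≥ L / t_tx = 4096 bits / 2.84652e-06 s = 1.44 Gbps.

1.44 Gbps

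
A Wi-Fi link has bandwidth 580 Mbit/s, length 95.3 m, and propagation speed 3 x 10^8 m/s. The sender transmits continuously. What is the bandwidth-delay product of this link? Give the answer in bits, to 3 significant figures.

184 bits

Propagation delay = 95.3 / 300000000 = 3.17667e-07 s.
BDP = R × t_prop = 580000000 × 3.17667e-07 = 184.247 bits.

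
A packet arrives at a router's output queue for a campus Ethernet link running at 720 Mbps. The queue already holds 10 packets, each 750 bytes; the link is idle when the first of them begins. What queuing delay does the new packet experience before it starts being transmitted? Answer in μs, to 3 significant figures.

Each queued packet: L/R = 6000/720000000 = 8.33333 μs.
10 queued → 83.3333 μs.
Queuing delay = 83.3 μs.

83.3 μs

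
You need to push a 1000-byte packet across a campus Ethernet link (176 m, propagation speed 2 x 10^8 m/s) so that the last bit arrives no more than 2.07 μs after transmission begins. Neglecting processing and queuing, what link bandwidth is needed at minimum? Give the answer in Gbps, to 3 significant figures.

L = 8000 bits.
Propagation delay = 176 / 200000000 = 0.88 μs.
Transmission budget = 2.07 − 0.88 = 1.19 μs.
R ≥ L / t_tx = 8000 bits / 1.19e-06 s = 6.72 Gbps.

6.72 Gbps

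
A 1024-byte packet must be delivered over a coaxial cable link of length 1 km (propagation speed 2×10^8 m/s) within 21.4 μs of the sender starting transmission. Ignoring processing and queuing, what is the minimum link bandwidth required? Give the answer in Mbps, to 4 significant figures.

499.5 Mbps

L = 8192 bits.
Propagation delay = 1000 / 200000000 = 5 μs.
Transmission budget = 21.4 − 5 = 16.4 μs.
R ≥ L / t_tx = 8192 bits / 1.64e-05 s = 499.5 Mbps.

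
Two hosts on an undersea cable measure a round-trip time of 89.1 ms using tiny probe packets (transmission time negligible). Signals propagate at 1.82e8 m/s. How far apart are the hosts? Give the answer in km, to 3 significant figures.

8110 km

One-way propagation = RTT/2 = 44.55 ms.
d = s × t = 182000000 × 0.04455 = 8110 km.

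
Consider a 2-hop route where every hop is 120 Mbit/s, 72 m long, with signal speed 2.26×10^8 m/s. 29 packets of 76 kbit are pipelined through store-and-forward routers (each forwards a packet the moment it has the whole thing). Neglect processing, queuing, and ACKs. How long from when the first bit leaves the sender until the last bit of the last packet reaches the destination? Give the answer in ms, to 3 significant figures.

19.0 ms

Per-hop transmission t_tx = L/R = 76000/120000000 = 0.633333 ms.
Per-hop propagation t_prop = 72/2.26e+08 = 0.000318584 ms.
Pipeline fill: first packet needs 2·t_tx to clear all hops; remaining 28 packets each add one t_tx.
Total = (2+29-1)·t_tx + 2·t_prop = 30·0.633333 + 2·0.000318584 = 19.0 ms.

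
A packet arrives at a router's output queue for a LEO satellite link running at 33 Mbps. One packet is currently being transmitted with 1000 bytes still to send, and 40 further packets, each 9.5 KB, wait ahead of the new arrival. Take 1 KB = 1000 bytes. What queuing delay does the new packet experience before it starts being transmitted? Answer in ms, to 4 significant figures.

92.36 ms

Each queued packet: L/R = 76000/33000000 = 2.30303 ms.
40 queued → 92.1212 ms.
Plus remaining 8000 bits of current packet: 0.242424 ms.
Queuing delay = 92.36 ms.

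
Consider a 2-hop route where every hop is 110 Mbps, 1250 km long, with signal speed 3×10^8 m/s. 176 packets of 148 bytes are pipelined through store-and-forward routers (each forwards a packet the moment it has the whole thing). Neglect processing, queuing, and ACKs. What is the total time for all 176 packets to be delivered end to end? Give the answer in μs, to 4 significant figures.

Per-hop transmission t_tx = L/R = 1184/110000000 = 10.7636 μs.
Per-hop propagation t_prop = 1250000/300000000 = 4166.67 μs.
Pipeline fill: first packet needs 2·t_tx to clear all hops; remaining 175 packets each add one t_tx.
Total = (2+176-1)·t_tx + 2·t_prop = 177·10.7636 + 2·4166.67 = 10240 μs.

10240 μs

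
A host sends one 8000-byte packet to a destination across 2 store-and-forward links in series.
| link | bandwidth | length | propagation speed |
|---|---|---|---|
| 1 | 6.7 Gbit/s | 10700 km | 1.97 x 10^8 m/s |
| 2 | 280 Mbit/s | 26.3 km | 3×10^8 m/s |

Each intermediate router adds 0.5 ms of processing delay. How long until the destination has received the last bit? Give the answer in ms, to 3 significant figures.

55.1 ms

L = 8000 × 8 = 64000 bits.
Transmission delays (L/R per hop): 0.00955224, 0.228571 ms; sum = 0.238124 ms.
Propagation delays (d/s per hop): 54.3147, 0.0876667 ms; sum = 54.4024 ms.
Processing at 1 router(s): 1 × 0.5 ms = 0.5 ms.
End-to-end = 55.1 ms.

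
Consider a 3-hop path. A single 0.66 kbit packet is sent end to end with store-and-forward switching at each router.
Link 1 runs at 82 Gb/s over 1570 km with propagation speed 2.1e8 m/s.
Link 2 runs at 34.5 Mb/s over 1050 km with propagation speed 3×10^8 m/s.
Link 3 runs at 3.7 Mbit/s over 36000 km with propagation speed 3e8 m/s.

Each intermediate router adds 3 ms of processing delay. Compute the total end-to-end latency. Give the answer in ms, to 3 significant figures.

137 ms

L = 660 bits.
Transmission delays (L/R per hop): 8.04878e-06, 0.0191304, 0.178378 ms; sum = 0.197517 ms.
Propagation delays (d/s per hop): 7.47619, 3.5, 120 ms; sum = 130.976 ms.
Processing at 2 router(s): 2 × 3 ms = 6 ms.
End-to-end = 137 ms.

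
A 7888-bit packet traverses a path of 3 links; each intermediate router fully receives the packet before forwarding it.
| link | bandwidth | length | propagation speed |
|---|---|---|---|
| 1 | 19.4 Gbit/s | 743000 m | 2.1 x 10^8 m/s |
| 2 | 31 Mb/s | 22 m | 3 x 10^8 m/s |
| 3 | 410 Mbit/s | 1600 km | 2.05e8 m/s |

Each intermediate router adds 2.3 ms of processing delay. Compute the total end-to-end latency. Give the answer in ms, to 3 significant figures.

16.2 ms

Transmission delays (L/R per hop): 0.000406598, 0.254452, 0.019239 ms; sum = 0.274097 ms.
Propagation delays (d/s per hop): 3.5381, 7.33333e-05, 7.80488 ms; sum = 11.343 ms.
Processing at 2 router(s): 2 × 2.3 ms = 4.6 ms.
End-to-end = 16.2 ms.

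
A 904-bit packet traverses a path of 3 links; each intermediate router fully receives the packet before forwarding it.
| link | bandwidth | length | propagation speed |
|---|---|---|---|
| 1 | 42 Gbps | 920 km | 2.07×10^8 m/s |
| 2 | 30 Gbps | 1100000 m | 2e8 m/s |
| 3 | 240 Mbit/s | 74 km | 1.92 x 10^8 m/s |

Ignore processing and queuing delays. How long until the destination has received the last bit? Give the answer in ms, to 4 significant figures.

10.33 ms

Transmission delays (L/R per hop): 2.15238e-05, 3.01333e-05, 0.00376667 ms; sum = 0.00381832 ms.
Propagation delays (d/s per hop): 4.44444, 5.5, 0.385417 ms; sum = 10.3299 ms.
End-to-end = 10.33 ms.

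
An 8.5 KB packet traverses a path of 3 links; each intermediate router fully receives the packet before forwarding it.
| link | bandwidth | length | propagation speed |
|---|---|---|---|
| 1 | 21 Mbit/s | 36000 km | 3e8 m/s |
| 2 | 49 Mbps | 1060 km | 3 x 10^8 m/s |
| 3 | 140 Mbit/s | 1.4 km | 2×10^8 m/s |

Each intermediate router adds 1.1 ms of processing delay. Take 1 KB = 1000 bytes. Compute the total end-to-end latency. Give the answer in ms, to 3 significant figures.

131 ms

L = 68000 bits.
Transmission delays (L/R per hop): 3.2381, 1.38776, 0.485714 ms; sum = 5.11156 ms.
Propagation delays (d/s per hop): 120, 3.53333, 0.007 ms; sum = 123.54 ms.
Processing at 2 router(s): 2 × 1.1 ms = 2.2 ms.
End-to-end = 131 ms.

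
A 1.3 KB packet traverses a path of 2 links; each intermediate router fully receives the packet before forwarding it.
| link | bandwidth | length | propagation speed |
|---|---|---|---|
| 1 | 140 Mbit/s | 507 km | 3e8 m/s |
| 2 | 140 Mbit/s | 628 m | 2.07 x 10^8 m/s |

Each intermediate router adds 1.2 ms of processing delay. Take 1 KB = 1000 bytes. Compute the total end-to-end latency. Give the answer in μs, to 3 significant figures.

L = 10400 bits.
Transmission delay per hop = L/R = 10400/140000000 = 74.2857 μs; 2 hops → 148.571 μs.
Propagation delays (d/s per hop): 1690, 3.03382 μs; sum = 1693.03 μs.
Processing at 1 router(s): 1 × 1.2 ms = 1200 μs.
End-to-end = 3040 μs.

3040 μs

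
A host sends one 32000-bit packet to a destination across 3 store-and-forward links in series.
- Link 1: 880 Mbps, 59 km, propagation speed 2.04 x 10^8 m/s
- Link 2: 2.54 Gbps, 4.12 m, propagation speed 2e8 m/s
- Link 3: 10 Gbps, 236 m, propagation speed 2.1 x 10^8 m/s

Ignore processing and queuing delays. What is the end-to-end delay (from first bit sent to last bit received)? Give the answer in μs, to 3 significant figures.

343 μs

Transmission delays (L/R per hop): 36.3636, 12.5984, 3.2 μs; sum = 52.1621 μs.
Propagation delays (d/s per hop): 289.216, 0.0206, 1.12381 μs; sum = 290.36 μs.
End-to-end = 343 μs.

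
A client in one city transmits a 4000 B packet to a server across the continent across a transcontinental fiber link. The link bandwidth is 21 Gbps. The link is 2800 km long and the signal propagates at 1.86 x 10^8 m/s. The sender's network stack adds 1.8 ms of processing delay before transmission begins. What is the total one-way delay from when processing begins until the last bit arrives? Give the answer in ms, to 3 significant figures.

L = 4000 × 8 = 32000 bits.
Transmission delay = L/R = 32000 / 21000000000 = 0.00152381 ms.
Propagation delay = d/s = 2800000 m / 186000000 m/s = 15.0538 ms.
Plus processing delay 1.8 ms = 1.8 ms.
Total = 16.9 ms.

16.9 ms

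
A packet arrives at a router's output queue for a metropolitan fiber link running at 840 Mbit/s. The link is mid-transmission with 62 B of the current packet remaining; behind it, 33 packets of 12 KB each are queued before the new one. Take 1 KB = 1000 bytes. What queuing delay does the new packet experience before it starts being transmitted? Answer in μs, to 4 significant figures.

3772 μs

Each queued packet: L/R = 96000/840000000 = 114.286 μs.
33 queued → 3771.43 μs.
Plus remaining 496 bits of current packet: 0.590476 μs.
Queuing delay = 3772 μs.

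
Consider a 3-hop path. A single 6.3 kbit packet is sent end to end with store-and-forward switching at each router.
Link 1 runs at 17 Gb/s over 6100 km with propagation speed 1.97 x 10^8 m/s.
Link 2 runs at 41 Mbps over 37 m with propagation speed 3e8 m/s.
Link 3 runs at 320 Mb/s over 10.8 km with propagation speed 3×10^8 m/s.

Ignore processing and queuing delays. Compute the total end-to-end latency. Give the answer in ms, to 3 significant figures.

L = 6300 bits.
Transmission delays (L/R per hop): 0.000370588, 0.153659, 0.0196875 ms; sum = 0.173717 ms.
Propagation delays (d/s per hop): 30.9645, 0.000123333, 0.036 ms; sum = 31.0006 ms.
End-to-end = 31.2 ms.

31.2 ms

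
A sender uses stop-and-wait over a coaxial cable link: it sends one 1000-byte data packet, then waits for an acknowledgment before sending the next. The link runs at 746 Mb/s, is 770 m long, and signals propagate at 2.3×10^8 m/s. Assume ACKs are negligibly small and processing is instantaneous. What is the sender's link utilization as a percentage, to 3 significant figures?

61.6 %

t_tx = L/R = 8000/746000000 = 1.07239e-05 s.
t_prop = 770/2.3e+08 = 3.34783e-06 s; RTT = 6.69565e-06 s.
Cycle = t_tx + RTT = 1.74195e-05 s.
Utilization = t_tx / cycle = 1.07239e-05/1.74195e-05 = 61.6 %.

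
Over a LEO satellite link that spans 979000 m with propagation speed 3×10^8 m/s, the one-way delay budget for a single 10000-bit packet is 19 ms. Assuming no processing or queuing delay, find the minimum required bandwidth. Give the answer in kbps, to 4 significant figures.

Propagation delay = 979000 / 300000000 = 3.26333 ms.
Transmission budget = 19 − 3.26333 = 15.7367 ms.
R ≥ L / t_tx = 10000 bits / 0.0157367 s = 635.5 kbps.

635.5 kbps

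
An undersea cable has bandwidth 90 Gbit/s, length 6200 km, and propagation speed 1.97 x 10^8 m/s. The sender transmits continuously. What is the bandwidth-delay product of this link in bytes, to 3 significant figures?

Propagation delay = 6200000 / 197000000 = 0.0314721 s.
BDP = R × t_prop = 90000000000 × 0.0314721 = 2832490000 bits.
In bytes: 2832490000/8 = 354000000 bytes.

354000000 bytes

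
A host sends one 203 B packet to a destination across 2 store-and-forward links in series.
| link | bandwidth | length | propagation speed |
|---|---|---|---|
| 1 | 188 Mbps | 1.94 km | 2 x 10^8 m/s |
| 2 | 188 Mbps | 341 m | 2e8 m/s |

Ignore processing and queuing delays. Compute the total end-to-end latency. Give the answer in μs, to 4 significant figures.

28.68 μs

L = 203 × 8 = 1624 bits.
Transmission delay per hop = L/R = 1624/188000000 = 8.6383 μs; 2 hops → 17.2766 μs.
Propagation delays (d/s per hop): 9.7, 1.705 μs; sum = 11.405 μs.
End-to-end = 28.68 μs.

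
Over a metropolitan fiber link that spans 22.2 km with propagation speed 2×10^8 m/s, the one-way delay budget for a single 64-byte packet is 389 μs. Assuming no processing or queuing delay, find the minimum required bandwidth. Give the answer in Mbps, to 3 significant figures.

L = 512 bits.
Propagation delay = 22200 / 200000000 = 111 μs.
Transmission budget = 389 − 111 = 278 μs.
R ≥ L / t_tx = 512 bits / 0.000278 s = 1.84 Mbps.

1.84 Mbps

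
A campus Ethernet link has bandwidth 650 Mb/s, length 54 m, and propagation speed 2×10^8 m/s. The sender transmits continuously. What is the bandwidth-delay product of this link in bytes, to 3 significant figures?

Propagation delay = 54 / 200000000 = 2.7e-07 s.
BDP = R × t_prop = 650000000 × 2.7e-07 = 175.5 bits.
In bytes: 175.5/8 = 21.9 bytes.

21.9 bytes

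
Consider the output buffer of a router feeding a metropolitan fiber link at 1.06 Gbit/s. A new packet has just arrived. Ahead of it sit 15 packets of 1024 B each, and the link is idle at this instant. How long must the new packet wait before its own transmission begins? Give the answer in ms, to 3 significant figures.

0.116 ms

Each queued packet: L/R = 8192/1060000000 = 0.0077283 ms.
15 queued → 0.115925 ms.
Queuing delay = 0.116 ms.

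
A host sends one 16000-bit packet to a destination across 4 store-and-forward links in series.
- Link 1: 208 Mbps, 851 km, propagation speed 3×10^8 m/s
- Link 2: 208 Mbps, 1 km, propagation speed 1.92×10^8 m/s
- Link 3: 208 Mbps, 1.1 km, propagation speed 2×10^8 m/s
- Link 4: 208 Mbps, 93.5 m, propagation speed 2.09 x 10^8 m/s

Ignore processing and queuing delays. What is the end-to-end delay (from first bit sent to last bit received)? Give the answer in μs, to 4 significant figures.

Transmission delay per hop = L/R = 16000/208000000 = 76.9231 μs; 4 hops → 307.692 μs.
Propagation delays (d/s per hop): 2836.67, 5.20833, 5.5, 0.447368 μs; sum = 2847.82 μs.
End-to-end = 3156 μs.

3156 μs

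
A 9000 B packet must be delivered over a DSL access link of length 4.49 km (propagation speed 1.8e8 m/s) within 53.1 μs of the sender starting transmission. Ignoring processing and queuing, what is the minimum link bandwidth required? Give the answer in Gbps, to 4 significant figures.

L = 72000 bits.
Propagation delay = 4490 / 180000000 = 24.9444 μs.
Transmission budget = 53.1 − 24.9444 = 28.1556 μs.
R ≥ L / t_tx = 72000 bits / 2.81556e-05 s = 2.557 Gbps.

2.557 Gbps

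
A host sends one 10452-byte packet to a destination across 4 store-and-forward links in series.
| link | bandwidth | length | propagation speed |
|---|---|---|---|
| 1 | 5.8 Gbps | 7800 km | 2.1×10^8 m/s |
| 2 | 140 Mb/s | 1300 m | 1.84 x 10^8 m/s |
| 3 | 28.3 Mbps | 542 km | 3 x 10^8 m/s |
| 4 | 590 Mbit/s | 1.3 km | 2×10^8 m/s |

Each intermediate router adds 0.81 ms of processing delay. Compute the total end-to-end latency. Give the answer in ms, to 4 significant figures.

45.10 ms

L = 10452 × 8 = 83616 bits.
Transmission delays (L/R per hop): 0.0144166, 0.597257, 2.95463, 0.141722 ms; sum = 3.70802 ms.
Propagation delays (d/s per hop): 37.1429, 0.00706522, 1.80667, 0.0065 ms; sum = 38.9631 ms.
Processing at 3 router(s): 3 × 0.81 ms = 2.43 ms.
End-to-end = 45.10 ms.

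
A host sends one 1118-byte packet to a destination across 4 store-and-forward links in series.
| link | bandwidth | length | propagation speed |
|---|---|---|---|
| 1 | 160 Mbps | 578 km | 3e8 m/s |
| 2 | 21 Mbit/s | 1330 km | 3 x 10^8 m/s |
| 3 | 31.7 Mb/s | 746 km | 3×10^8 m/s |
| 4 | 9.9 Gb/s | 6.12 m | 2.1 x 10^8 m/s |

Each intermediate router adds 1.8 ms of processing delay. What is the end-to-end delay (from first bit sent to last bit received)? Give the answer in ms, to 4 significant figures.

15.01 ms

L = 1118 × 8 = 8944 bits.
Transmission delays (L/R per hop): 0.0559, 0.425905, 0.282145, 0.000903434 ms; sum = 0.764853 ms.
Propagation delays (d/s per hop): 1.92667, 4.43333, 2.48667, 2.91429e-05 ms; sum = 8.8467 ms.
Processing at 3 router(s): 3 × 1.8 ms = 5.4 ms.
End-to-end = 15.01 ms.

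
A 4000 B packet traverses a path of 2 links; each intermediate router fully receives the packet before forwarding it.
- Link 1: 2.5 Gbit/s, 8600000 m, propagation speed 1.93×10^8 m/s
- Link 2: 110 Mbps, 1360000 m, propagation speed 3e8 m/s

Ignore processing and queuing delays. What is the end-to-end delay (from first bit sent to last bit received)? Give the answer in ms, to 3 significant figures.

L = 4000 × 8 = 32000 bits.
Transmission delays (L/R per hop): 0.0128, 0.290909 ms; sum = 0.303709 ms.
Propagation delays (d/s per hop): 44.5596, 4.53333 ms; sum = 49.0929 ms.
End-to-end = 49.4 ms.

49.4 ms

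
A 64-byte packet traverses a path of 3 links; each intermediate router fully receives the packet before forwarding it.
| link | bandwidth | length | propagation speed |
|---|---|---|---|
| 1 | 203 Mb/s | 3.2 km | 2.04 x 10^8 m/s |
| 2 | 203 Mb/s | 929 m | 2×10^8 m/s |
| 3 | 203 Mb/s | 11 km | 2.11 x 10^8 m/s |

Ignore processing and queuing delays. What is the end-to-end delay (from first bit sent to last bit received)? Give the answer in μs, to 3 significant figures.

80.0 μs

L = 64 × 8 = 512 bits.
Transmission delay per hop = L/R = 512/203000000 = 2.52217 μs; 3 hops → 7.5665 μs.
Propagation delays (d/s per hop): 15.6863, 4.645, 52.1327 μs; sum = 72.464 μs.
End-to-end = 80.0 μs.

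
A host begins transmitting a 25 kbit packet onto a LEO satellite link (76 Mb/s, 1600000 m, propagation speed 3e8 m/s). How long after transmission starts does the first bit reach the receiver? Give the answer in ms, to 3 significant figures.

5.33 ms

First bit experiences only propagation delay: d/s = 1600000/300000000 = 5.33 ms.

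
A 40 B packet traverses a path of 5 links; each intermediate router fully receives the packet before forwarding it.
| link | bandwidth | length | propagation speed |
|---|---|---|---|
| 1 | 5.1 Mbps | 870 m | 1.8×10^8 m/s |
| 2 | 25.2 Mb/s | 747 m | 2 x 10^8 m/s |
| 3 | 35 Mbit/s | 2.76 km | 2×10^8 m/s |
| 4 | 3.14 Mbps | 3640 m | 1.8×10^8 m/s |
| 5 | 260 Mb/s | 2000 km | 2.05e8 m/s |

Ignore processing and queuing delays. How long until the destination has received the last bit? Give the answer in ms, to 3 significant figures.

L = 40 × 8 = 320 bits.
Transmission delays (L/R per hop): 0.0627451, 0.0126984, 0.00914286, 0.101911, 0.00123077 ms; sum = 0.187728 ms.
Propagation delays (d/s per hop): 0.00483333, 0.003735, 0.0138, 0.0202222, 9.7561 ms; sum = 9.79869 ms.
End-to-end = 9.99 ms.

9.99 ms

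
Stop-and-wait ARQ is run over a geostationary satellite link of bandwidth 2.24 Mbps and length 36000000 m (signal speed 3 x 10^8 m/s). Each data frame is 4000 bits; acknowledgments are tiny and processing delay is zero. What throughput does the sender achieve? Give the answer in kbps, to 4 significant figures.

t_tx = L/R = 4000/2240000 = 0.00178571 s.
t_prop = 36000000/300000000 = 0.12 s; RTT = 0.24 s.
Cycle = t_tx + RTT = 0.241786 s.
Throughput = L / cycle = 4000 / 0.241786 = 16.54 kbps.

16.54 kbps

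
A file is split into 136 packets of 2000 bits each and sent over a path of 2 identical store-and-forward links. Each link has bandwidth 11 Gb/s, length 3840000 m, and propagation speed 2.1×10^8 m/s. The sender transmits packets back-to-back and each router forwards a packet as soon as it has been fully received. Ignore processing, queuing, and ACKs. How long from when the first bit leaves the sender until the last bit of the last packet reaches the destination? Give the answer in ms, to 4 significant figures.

36.60 ms

Per-hop transmission t_tx = L/R = 2000/11000000000 = 0.000181818 ms.
Per-hop propagation t_prop = 3840000/210000000 = 18.2857 ms.
Pipeline fill: first packet needs 2·t_tx to clear all hops; remaining 135 packets each add one t_tx.
Total = (2+136-1)·t_tx + 2·t_prop = 137·0.000181818 + 2·18.2857 = 36.60 ms.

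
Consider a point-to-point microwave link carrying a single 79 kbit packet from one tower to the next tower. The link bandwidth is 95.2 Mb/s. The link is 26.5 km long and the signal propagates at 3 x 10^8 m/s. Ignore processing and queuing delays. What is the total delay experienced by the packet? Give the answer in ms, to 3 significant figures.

0.918 ms

L = 79000 bits.
Transmission delay = L/R = 79000 / 95200000 = 0.829832 ms.
Propagation delay = d/s = 26500 m / 300000000 m/s = 0.0883333 ms.
Total = 0.918 ms.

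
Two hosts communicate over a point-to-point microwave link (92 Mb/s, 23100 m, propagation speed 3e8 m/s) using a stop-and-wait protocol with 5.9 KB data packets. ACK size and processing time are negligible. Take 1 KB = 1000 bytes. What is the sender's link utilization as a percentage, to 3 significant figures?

t_tx = L/R = 47200/92000000 = 0.000513043 s.
t_prop = 23100/300000000 = 7.7e-05 s; RTT = 0.000154 s.
Cycle = t_tx + RTT = 0.000667043 s.
Utilization = t_tx / cycle = 0.000513043/0.000667043 = 76.9 %.

76.9 %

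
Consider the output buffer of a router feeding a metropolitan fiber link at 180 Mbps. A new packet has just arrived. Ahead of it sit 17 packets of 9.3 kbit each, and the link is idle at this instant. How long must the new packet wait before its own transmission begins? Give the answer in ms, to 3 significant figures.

0.878 ms

Each queued packet: L/R = 9300/180000000 = 0.0516667 ms.
17 queued → 0.878333 ms.
Queuing delay = 0.878 ms.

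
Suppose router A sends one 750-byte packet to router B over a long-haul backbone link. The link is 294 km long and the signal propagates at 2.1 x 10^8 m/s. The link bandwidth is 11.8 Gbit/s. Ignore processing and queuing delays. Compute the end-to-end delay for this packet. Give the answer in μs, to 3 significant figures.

1400 μs

L = 750 × 8 = 6000 bits.
Transmission delay = L/R = 6000 / 11800000000 = 0.508475 μs.
Propagation delay = d/s = 294000 m / 210000000 m/s = 1400 μs.
Total = 1400 μs.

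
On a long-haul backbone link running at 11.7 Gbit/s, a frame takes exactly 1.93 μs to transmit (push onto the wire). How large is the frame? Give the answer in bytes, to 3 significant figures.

2820 bytes

L = R × t_tx = 11700000000 b/s × 1.93e-06 s = 22581 bits.
In bytes: 22581 / 8 = 2820 bytes.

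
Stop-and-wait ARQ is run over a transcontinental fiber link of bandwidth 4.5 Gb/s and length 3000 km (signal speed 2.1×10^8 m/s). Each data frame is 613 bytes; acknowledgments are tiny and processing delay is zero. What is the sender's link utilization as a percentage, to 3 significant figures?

0.00381 %

t_tx = L/R = 4904/4500000000 = 1.08978e-06 s.
t_prop = 3000000/210000000 = 0.0142857 s; RTT = 0.0285714 s.
Cycle = t_tx + RTT = 0.0285725 s.
Utilization = t_tx / cycle = 1.08978e-06/0.0285725 = 0.00381 %.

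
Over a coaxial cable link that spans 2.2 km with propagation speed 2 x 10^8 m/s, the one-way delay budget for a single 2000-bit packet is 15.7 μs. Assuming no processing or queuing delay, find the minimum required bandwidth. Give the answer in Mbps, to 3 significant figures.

Propagation delay = 2200 / 200000000 = 11 μs.
Transmission budget = 15.7 − 11 = 4.7 μs.
R ≥ L / t_tx = 2000 bits / 4.7e-06 s = 426 Mbps.

426 Mbps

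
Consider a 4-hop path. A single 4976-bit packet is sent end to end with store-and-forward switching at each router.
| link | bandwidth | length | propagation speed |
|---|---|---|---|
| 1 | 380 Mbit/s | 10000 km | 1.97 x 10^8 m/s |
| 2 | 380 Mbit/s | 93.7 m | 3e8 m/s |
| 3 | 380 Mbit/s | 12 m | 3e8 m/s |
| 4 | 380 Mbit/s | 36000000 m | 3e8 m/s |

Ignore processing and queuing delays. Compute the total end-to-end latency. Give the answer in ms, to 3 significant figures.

Transmission delay per hop = L/R = 4976/380000000 = 0.0130947 ms; 4 hops → 0.0523789 ms.
Propagation delays (d/s per hop): 50.7614, 0.000312333, 4e-05, 120 ms; sum = 170.762 ms.
End-to-end = 171 ms.

171 ms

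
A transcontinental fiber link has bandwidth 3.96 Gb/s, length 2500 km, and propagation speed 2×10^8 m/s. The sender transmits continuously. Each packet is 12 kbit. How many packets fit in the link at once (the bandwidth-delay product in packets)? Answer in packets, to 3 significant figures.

4130 packets

Propagation delay = 2500000 / 200000000 = 0.0125 s.
BDP = R × t_prop = 3960000000 × 0.0125 = 49500000 bits.
In packets of 12000 bits: 4130 packets.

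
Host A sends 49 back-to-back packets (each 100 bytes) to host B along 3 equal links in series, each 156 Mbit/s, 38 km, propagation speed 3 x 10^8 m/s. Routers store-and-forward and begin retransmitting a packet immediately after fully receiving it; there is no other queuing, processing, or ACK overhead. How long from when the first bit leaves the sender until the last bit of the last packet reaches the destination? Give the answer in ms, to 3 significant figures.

Per-hop transmission t_tx = L/R = 800/156000000 = 0.00512821 ms.
Per-hop propagation t_prop = 38000/300000000 = 0.126667 ms.
Pipeline fill: first packet needs 3·t_tx to clear all hops; remaining 48 packets each add one t_tx.
Total = (3+49-1)·t_tx + 3·t_prop = 51·0.00512821 + 3·0.126667 = 0.642 ms.

0.642 ms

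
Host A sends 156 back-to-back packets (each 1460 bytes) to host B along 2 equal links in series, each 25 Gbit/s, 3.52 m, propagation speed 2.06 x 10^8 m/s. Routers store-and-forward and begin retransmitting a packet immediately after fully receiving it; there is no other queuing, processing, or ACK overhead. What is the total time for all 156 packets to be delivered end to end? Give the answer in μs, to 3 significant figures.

73.4 μs

Per-hop transmission t_tx = L/R = 11680/25000000000 = 0.4672 μs.
Per-hop propagation t_prop = 3.52/206000000 = 0.0170874 μs.
Pipeline fill: first packet needs 2·t_tx to clear all hops; remaining 155 packets each add one t_tx.
Total = (2+156-1)·t_tx + 2·t_prop = 157·0.4672 + 2·0.0170874 = 73.4 μs.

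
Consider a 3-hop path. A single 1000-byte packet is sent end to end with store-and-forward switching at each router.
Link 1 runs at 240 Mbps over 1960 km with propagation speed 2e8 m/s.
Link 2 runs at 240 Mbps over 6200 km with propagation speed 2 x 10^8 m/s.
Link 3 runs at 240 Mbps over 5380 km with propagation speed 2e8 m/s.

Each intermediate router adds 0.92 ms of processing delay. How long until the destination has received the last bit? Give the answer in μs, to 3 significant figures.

L = 1000 × 8 = 8000 bits.
Transmission delay per hop = L/R = 8000/240000000 = 33.3333 μs; 3 hops → 100 μs.
Propagation delays (d/s per hop): 9800, 31000, 26900 μs; sum = 67700 μs.
Processing at 2 router(s): 2 × 0.92 ms = 1840 μs.
End-to-end = 69600 μs.

69600 μs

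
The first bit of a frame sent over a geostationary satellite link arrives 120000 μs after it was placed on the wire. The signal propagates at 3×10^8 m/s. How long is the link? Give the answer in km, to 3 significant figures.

d = s × t_prop = 300000000 × 0.12 = 36000 km.

36000 km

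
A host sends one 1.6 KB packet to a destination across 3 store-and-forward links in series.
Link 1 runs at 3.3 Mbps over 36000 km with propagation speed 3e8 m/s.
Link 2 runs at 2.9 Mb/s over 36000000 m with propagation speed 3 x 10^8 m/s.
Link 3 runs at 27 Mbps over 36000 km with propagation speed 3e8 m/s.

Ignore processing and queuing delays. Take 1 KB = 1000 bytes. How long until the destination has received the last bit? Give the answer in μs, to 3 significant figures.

369000 μs

L = 12800 bits.
Transmission delays (L/R per hop): 3878.79, 4413.79, 474.074 μs; sum = 8766.66 μs.
Propagation delays (d/s per hop): 120000, 120000, 120000 μs; sum = 360000 μs.
End-to-end = 369000 μs.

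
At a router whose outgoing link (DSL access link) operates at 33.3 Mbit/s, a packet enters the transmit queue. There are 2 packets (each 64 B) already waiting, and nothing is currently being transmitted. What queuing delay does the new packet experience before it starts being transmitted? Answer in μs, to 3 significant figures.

Each queued packet: L/R = 512/3.33e+07 = 15.3754 μs.
2 queued → 30.7508 μs.
Queuing delay = 30.8 μs.

30.8 μs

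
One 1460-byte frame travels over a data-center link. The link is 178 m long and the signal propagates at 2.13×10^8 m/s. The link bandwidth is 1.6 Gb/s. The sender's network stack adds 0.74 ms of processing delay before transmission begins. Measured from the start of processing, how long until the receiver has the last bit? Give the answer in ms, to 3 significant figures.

L = 1460 × 8 = 11680 bits.
Transmission delay = L/R = 11680 / 1600000000 = 0.0073 ms.
Propagation delay = d/s = 178 m / 213000000 m/s = 0.000835681 ms.
Plus processing delay 0.74 ms = 0.74 ms.
Total = 0.748 ms.

0.748 ms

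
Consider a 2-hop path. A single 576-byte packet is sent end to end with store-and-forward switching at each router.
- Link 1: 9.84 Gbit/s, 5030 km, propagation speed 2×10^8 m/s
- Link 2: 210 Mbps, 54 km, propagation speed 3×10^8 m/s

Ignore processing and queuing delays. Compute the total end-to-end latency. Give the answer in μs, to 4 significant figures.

L = 576 × 8 = 4608 bits.
Transmission delays (L/R per hop): 0.468293, 21.9429 μs; sum = 22.4111 μs.
Propagation delays (d/s per hop): 25150, 180 μs; sum = 25330 μs.
End-to-end = 25350 μs.

25350 μs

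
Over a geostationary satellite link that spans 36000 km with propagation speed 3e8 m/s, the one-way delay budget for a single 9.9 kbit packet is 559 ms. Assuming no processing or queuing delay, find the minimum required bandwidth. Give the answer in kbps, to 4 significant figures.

Propagation delay = 36000000 / 300000000 = 120 ms.
Transmission budget = 559 − 120 = 439 ms.
R ≥ L / t_tx = 9900 bits / 0.439 s = 22.55 kbps.

22.55 kbps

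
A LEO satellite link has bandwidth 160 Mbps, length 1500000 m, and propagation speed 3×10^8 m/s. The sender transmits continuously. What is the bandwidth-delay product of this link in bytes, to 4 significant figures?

100000 bytes

Propagation delay = 1500000 / 300000000 = 0.005 s.
BDP = R × t_prop = 160000000 × 0.005 = 800000 bits.
In bytes: 800000/8 = 100000 bytes.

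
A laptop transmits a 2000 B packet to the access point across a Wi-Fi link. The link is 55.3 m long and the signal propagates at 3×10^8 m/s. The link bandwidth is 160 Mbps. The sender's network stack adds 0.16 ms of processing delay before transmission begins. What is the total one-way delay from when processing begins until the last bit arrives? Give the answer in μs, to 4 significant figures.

260.2 μs

L = 2000 × 8 = 16000 bits.
Transmission delay = L/R = 16000 / 160000000 = 100 μs.
Propagation delay = d/s = 55.3 m / 300000000 m/s = 0.184333 μs.
Plus processing delay 0.16 ms = 160 μs.
Total = 260.2 μs.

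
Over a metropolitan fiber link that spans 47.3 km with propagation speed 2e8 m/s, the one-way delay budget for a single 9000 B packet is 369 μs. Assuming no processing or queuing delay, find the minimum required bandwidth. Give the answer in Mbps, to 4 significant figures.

543.4 Mbps

L = 72000 bits.
Propagation delay = 47300 / 200000000 = 236.5 μs.
Transmission budget = 369 − 236.5 = 132.5 μs.
R ≥ L / t_tx = 72000 bits / 0.0001325 s = 543.4 Mbps.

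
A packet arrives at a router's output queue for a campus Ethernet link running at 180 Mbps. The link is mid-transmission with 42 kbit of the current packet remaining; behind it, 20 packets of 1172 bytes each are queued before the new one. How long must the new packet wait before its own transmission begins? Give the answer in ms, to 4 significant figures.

1.275 ms

Each queued packet: L/R = 9376/180000000 = 0.0520889 ms.
20 queued → 1.04178 ms.
Plus remaining 42000 bits of current packet: 0.233333 ms.
Queuing delay = 1.275 ms.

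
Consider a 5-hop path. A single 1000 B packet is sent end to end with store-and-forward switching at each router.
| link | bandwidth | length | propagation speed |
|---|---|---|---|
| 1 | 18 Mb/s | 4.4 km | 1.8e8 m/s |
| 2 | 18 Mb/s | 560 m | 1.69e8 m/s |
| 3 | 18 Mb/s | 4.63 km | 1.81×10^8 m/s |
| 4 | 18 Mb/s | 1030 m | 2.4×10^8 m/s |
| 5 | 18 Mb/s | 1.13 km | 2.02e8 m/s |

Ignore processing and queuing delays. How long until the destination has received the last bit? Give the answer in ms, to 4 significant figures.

L = 1000 × 8 = 8000 bits.
Transmission delay per hop = L/R = 8000/18000000 = 0.444444 ms; 5 hops → 2.22222 ms.
Propagation delays (d/s per hop): 0.0244444, 0.00331361, 0.0255801, 0.00429167, 0.00559406 ms; sum = 0.0632239 ms.
End-to-end = 2.285 ms.

2.285 ms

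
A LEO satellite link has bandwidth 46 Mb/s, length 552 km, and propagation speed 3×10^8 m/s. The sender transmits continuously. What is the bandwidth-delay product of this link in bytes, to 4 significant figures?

Propagation delay = 552000 / 300000000 = 0.00184 s.
BDP = R × t_prop = 46000000 × 0.00184 = 84640 bits.
In bytes: 84640/8 = 10580 bytes.

10580 bytes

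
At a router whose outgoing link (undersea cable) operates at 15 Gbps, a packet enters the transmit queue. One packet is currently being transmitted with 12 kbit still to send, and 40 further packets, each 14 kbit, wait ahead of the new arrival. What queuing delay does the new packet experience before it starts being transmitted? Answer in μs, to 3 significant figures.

Each queued packet: L/R = 14000/15000000000 = 0.933333 μs.
40 queued → 37.3333 μs.
Plus remaining 12000 bits of current packet: 0.8 μs.
Queuing delay = 38.1 μs.

38.1 μs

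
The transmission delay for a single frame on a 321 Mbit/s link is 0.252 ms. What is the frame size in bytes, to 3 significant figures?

10100 bytes

L = R × t_tx = 321000000 b/s × 0.000252 s = 80892 bits.
In bytes: 80892 / 8 = 10100 bytes.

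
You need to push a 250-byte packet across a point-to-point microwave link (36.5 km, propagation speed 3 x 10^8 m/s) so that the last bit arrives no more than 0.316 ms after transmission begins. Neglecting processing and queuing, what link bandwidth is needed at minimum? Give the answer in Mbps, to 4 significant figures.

10.29 Mbps

L = 2000 bits.
Propagation delay = 36500 / 300000000 = 0.121667 ms.
Transmission budget = 0.316 − 0.121667 = 0.194333 ms.
R ≥ L / t_tx = 2000 bits / 0.000194333 s = 10.29 Mbps.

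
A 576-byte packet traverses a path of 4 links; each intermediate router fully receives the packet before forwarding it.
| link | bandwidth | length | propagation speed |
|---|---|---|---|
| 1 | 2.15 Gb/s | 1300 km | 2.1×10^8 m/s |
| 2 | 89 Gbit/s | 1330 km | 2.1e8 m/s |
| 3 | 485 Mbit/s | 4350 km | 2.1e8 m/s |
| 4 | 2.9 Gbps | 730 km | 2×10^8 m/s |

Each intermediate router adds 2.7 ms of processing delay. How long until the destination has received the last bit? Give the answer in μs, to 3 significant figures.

45000 μs

L = 576 × 8 = 4608 bits.
Transmission delays (L/R per hop): 2.14326, 0.0517753, 9.50103, 1.58897 μs; sum = 13.285 μs.
Propagation delays (d/s per hop): 6190.48, 6333.33, 20714.3, 3650 μs; sum = 36888.1 μs.
Processing at 3 router(s): 3 × 2.7 ms = 8100 μs.
End-to-end = 45000 μs.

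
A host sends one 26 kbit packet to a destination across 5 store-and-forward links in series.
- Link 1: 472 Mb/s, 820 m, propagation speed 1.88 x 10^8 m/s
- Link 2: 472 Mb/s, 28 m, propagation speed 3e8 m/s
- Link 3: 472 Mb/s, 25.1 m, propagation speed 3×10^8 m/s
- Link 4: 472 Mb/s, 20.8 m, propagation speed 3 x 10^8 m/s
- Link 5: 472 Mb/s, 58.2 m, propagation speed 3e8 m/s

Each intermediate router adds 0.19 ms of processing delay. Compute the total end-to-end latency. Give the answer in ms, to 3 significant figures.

L = 26000 bits.
Transmission delay per hop = L/R = 26000/472000000 = 0.0550847 ms; 5 hops → 0.275424 ms.
Propagation delays (d/s per hop): 0.0043617, 9.33333e-05, 8.36667e-05, 6.93333e-05, 0.000194 ms; sum = 0.00480204 ms.
Processing at 4 router(s): 4 × 0.19 ms = 0.76 ms.
End-to-end = 1.04 ms.

1.04 ms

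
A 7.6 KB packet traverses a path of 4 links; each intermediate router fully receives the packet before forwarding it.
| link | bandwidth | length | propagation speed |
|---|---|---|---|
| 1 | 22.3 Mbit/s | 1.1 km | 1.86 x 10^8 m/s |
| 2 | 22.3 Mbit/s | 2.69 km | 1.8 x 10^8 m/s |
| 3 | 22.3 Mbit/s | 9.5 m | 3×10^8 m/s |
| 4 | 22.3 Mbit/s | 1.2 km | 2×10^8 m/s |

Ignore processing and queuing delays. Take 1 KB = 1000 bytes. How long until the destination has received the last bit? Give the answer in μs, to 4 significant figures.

L = 60800 bits.
Transmission delay per hop = L/R = 60800/22300000 = 2726.46 μs; 4 hops → 10905.8 μs.
Propagation delays (d/s per hop): 5.91398, 14.9444, 0.0316667, 6 μs; sum = 26.8901 μs.
End-to-end = 10930 μs.

10930 μs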